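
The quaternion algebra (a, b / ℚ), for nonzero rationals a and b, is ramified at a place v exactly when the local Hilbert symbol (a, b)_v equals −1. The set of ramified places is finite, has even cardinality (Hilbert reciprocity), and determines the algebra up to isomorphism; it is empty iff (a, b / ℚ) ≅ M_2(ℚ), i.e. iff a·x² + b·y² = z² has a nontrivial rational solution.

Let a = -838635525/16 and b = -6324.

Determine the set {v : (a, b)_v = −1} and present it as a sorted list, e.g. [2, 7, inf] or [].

(a, b) ≡ (-414141, -1581) mod (ℚ^×)²; places V = {2, 3, 5, 7, 13, 17, 31, 37, 41, ∞}.
(a,b)_2: α=-4, β=2; u≡3, v≡3 (mod 8); ε(u)ε(v)=1·1, αω(v)=-4·1, βω(u)=2·1; sum ≡ 1  ⇒  -1.
(a,b)_31: α=0, u≡8; β=1, v≡13 (mod 31); (8|31)=+1, (13|31)=-1; sign (−1)^0·+1^1·-1^0 = +1.
(a,b)_37: α=1, u≡35; β=0, v≡3 (mod 37); (35|37)=-1, (3|37)=+1; sign (−1)^0·-1^0·+1^1 = +1.
(a,b)_17: α=0, u≡8; β=1, v≡2 (mod 17); (8|17)=+1, (2|17)=+1; sign (−1)^0·+1^1·+1^0 = +1.
(a,b)_41: α=1, u≡26; β=0, v≡31 (mod 41); (26|41)=-1, (31|41)=+1; sign (−1)^0·-1^0·+1^1 = +1.
(a,b)_13: α=1, u≡7; β=0, v≡7 (mod 13); (7|13)=-1, (7|13)=-1; sign (−1)^0·-1^0·-1^1 = -1.
(a,b)_∞: sgn(-414141)=−, sgn(-1581)=−, so -1.
(a,b)_5: α=2, u≡4; β=0, v≡1 (mod 5); (4|5)=+1, (1|5)=+1; sign (−1)^0·+1^0·+1^2 = +1.
(a,b)_7: α=1, u≡1; β=0, v≡4 (mod 7); (1|7)=+1, (4|7)=+1; sign (−1)^0·+1^0·+1^1 = +1.
(a,b)_3: α=5, u≡1; β=1, v≡1 (mod 3); (1|3)=+1, (1|3)=+1; sign (−1)^1·+1^1·+1^5 = -1.
(-414141, -1581 / ℚ) ramifies at {2, 3, 13, ∞}: a division algebra.

[2, 3, 13, inf]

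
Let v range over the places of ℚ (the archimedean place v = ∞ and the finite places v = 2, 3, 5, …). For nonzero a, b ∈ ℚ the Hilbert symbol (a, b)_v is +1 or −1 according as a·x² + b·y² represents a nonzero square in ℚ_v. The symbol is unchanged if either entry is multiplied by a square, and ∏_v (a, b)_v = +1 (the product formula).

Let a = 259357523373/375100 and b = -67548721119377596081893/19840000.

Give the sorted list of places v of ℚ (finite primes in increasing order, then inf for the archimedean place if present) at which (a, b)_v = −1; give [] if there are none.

(a, b) ≡ (16523, -403) mod (ℚ^×)²; places V = {2, 3, 5, 7, 11, 13, 19, 31, 41, 43, ∞}.
(a,b)_2: α=-2, β=-10; u≡3, v≡5 (mod 8); ε(u)ε(v)=1·0, αω(v)=-2·1, βω(u)=-10·1; sum ≡ 0  ⇒  +1.
(a,b)_31: α=-1, u≡27; β=-1, v≡18 (mod 31); (27|31)=-1, (18|31)=+1; sign (−1)^1·-1^-1·+1^-1 = +1.
(a,b)_3: α=6, u≡2; β=10, v≡2 (mod 3); (2|3)=-1, (2|3)=-1; sign (−1)^0·-1^10·-1^6 = +1.
(a,b)_19: α=2, u≡2; β=0, v≡2 (mod 19); (2|19)=-1, (2|19)=-1; sign (−1)^0·-1^0·-1^2 = +1.
(a,b)_41: α=1, u≡35; β=2, v≡6 (mod 41); (35|41)=-1, (6|41)=-1; sign (−1)^0·-1^2·-1^1 = -1.
(a,b)_∞: sgn(16523)=+, sgn(-403)=−, so +1.
(a,b)_7: α=0, u≡5; β=2, v≡5 (mod 7); (5|7)=-1, (5|7)=-1; sign (−1)^0·-1^2·-1^0 = +1.
(a,b)_11: α=-2, u≡4; β=0, v≡9 (mod 11); (4|11)=+1, (9|11)=+1; sign (−1)^0·+1^0·+1^-2 = +1.
(a,b)_43: α=2, u≡10; β=6, v≡22 (mod 43); (10|43)=+1, (22|43)=-1; sign (−1)^0·+1^6·-1^2 = +1.
(a,b)_13: α=1, u≡9; β=3, v≡8 (mod 13); (9|13)=+1, (8|13)=-1; sign (−1)^0·+1^3·-1^1 = -1.
(a,b)_5: α=-2, u≡2; β=-4, v≡3 (mod 5); (2|5)=-1, (3|5)=-1; sign (−1)^0·-1^-4·-1^-2 = +1.
(16523, -403 / ℚ) ramifies at {13, 41}: a division algebra.

[13, 41]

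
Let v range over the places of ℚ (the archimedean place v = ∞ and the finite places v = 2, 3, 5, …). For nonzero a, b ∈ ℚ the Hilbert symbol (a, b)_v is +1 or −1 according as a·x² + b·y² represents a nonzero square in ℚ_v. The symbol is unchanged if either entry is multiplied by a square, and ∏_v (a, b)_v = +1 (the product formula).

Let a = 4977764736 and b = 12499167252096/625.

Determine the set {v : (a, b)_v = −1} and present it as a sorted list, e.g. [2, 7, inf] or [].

(a, b) ≡ (80934, 2508954) mod (ℚ^×)²; places V = {2, 3, 5, 7, 31, 41, 47, ∞}.
(a,b)_7: α=1, u≡3; β=1, v≡4 (mod 7); (3|7)=-1, (4|7)=+1; sign (−1)^1·-1^1·+1^1 = +1.
(a,b)_47: α=1, u≡41; β=1, v≡25 (mod 47); (41|47)=-1, (25|47)=+1; sign (−1)^1·-1^1·+1^1 = +1.
(a,b)_2: α=7, β=7; u≡3, v≡5 (mod 8); ε(u)ε(v)=1·0, αω(v)=7·1, βω(u)=7·1; sum ≡ 0  ⇒  +1.
(a,b)_∞: sgn(80934)=+, sgn(2508954)=+, so +1.
(a,b)_3: α=1, u≡2; β=5, v≡2 (mod 3); (2|3)=-1, (2|3)=-1; sign (−1)^1·-1^5·-1^1 = -1.
(a,b)_41: α=1, u≡24; β=1, v≡24 (mod 41); (24|41)=-1, (24|41)=-1; sign (−1)^0·-1^1·-1^1 = +1.
(a,b)_5: α=0, u≡1; β=-4, v≡1 (mod 5); (1|5)=+1, (1|5)=+1; sign (−1)^0·+1^-4·+1^0 = +1.
(a,b)_31: α=2, u≡17; β=3, v≡15 (mod 31); (17|31)=-1, (15|31)=-1; sign (−1)^0·-1^3·-1^2 = -1.
Ram(80934, 2508954) = {3, 31}; no ℚ_3-point on the conic.

[3, 31]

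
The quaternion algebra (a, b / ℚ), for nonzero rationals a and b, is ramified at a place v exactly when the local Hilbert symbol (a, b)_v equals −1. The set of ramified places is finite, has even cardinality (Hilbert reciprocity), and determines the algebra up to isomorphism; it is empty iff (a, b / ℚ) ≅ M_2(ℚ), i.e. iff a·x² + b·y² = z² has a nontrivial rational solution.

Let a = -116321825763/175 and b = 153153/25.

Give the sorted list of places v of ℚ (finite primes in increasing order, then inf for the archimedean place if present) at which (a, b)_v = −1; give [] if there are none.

[7, 13]

(a, b) ≡ (-21, 17017) mod (ℚ^×)²; places V = {2, 3, 5, 7, 11, 13, 17, ∞}.
(a,b)_5: α=-2, u≡1; β=-2, v≡3 (mod 5); (1|5)=+1, (3|5)=-1; sign (−1)^0·+1^-2·-1^-2 = +1.
(a,b)_7: α=-1, u≡1; β=1, v≡1 (mod 7); (1|7)=+1, (1|7)=+1; sign (−1)^1·+1^1·+1^-1 = -1.
(a,b)_13: α=2, u≡11; β=1, v≡10 (mod 13); (11|13)=-1, (10|13)=+1; sign (−1)^0·-1^1·+1^2 = -1.
(a,b)_2: α=0, β=0; u≡3, v≡1 (mod 8); ε(u)ε(v)=1·0, αω(v)=0·0, βω(u)=0·1; sum ≡ 0  ⇒  +1.
(a,b)_∞: sgn(-21)=−, sgn(17017)=+, so +1.
(a,b)_17: α=2, u≡9; β=1, v≡2 (mod 17); (9|17)=+1, (2|17)=+1; sign (−1)^0·+1^1·+1^2 = +1.
(a,b)_3: α=9, u≡2; β=2, v≡1 (mod 3); (2|3)=-1, (1|3)=+1; sign (−1)^0·-1^2·+1^9 = +1.
(a,b)_11: α=2, u≡4; β=1, v≡10 (mod 11); (4|11)=+1, (10|11)=-1; sign (−1)^0·+1^1·-1^2 = +1.
|Ram(-21, 17017)| = 2, even; anisotropic at {7, 13}.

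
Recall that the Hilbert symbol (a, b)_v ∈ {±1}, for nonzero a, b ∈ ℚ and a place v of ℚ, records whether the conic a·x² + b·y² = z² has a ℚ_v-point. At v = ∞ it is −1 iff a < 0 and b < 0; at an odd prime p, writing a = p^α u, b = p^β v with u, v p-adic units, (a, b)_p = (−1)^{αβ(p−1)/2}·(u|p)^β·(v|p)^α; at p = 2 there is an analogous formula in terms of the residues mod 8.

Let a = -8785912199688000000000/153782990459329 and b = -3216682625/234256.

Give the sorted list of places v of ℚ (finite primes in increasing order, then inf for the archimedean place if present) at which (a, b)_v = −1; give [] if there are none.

[2, 17, 53, inf]

(a, b) ≡ (-5, -4505) mod (ℚ^×)²; places V = {2, 3, 5, 7, 11, 13, 17, 53, ∞}.
(a,b)_3: α=4, u≡1; β=0, v≡1 (mod 3); (1|3)=+1, (1|3)=+1; sign (−1)^0·+1^0·+1^4 = +1.
(a,b)_11: α=-12, u≡6; β=-4, v≡4 (mod 11); (6|11)=-1, (4|11)=+1; sign (−1)^0·-1^-4·+1^-12 = +1.
(a,b)_13: α=6, u≡5; β=4, v≡8 (mod 13); (5|13)=-1, (8|13)=-1; sign (−1)^0·-1^4·-1^6 = +1.
(a,b)_∞: sgn(-5)=−, sgn(-4505)=−, so -1.
(a,b)_17: α=0, u≡7; β=1, v≡3 (mod 17); (7|17)=-1, (3|17)=-1; sign (−1)^0·-1^1·-1^0 = -1.
(a,b)_7: α=-2, u≡1; β=0, v≡5 (mod 7); (1|7)=+1, (5|7)=-1; sign (−1)^0·+1^0·-1^-2 = +1.
(a,b)_2: α=12, β=-4; u≡3, v≡7 (mod 8); ε(u)ε(v)=1·1, αω(v)=12·0, βω(u)=-4·1; sum ≡ 1  ⇒  -1.
(a,b)_53: α=2, u≡2; β=1, v≡19 (mod 53); (2|53)=-1, (19|53)=-1; sign (−1)^0·-1^1·-1^2 = -1.
(a,b)_5: α=9, u≡1; β=3, v≡4 (mod 5); (1|5)=+1, (4|5)=+1; sign (−1)^0·+1^3·+1^9 = +1.
(-5, -4505 / ℚ) ramifies at {2, 17, 53, ∞}: a division algebra.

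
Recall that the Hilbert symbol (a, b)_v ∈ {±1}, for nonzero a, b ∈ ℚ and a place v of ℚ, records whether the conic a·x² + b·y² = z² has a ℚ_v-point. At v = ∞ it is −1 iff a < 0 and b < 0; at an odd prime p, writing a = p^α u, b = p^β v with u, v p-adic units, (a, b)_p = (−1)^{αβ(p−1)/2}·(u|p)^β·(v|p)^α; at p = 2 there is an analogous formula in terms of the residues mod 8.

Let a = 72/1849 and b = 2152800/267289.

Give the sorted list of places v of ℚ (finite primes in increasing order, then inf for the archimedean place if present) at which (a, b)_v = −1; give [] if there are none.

[2, 13]

(a, b) ≡ (2, 598) mod (ℚ^×)²; places V = {2, 3, 5, 11, 13, 23, 43, 47, ∞}.
(a,b)_13: α=0, u≡11; β=1, v≡5 (mod 13); (11|13)=-1, (5|13)=-1; sign (−1)^0·-1^1·-1^0 = -1.
(a,b)_5: α=0, u≡3; β=2, v≡3 (mod 5); (3|5)=-1, (3|5)=-1; sign (−1)^0·-1^2·-1^0 = +1.
(a,b)_2: α=3, β=5; u≡1, v≡3 (mod 8); ε(u)ε(v)=0·1, αω(v)=3·1, βω(u)=5·0; sum ≡ 1  ⇒  -1.
(a,b)_∞: sgn(2)=+, sgn(598)=+, so +1.
(a,b)_3: α=2, u≡2; β=2, v≡1 (mod 3); (2|3)=-1, (1|3)=+1; sign (−1)^0·-1^2·+1^2 = +1.
(a,b)_23: α=0, u≡8; β=1, v≡6 (mod 23); (8|23)=+1, (6|23)=+1; sign (−1)^0·+1^1·+1^0 = +1.
(a,b)_47: α=0, u≡28; β=-2, v≡37 (mod 47); (28|47)=+1, (37|47)=+1; sign (−1)^0·+1^-2·+1^0 = +1.
(a,b)_11: α=0, u≡6; β=-2, v≡5 (mod 11); (6|11)=-1, (5|11)=+1; sign (−1)^0·-1^-2·+1^0 = +1.
(a,b)_43: α=-2, u≡29; β=0, v≡5 (mod 43); (29|43)=-1, (5|43)=-1; sign (−1)^0·-1^0·-1^-2 = +1.
Ram(2, 598) = {2, 13}; no ℚ_2-point on the conic.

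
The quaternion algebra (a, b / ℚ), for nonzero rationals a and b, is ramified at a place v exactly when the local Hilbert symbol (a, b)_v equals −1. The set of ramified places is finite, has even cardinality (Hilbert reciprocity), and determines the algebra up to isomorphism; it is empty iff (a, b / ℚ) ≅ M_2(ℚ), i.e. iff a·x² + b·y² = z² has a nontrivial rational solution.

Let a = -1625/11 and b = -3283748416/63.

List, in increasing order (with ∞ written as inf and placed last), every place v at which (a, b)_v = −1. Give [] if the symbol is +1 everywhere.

[5, 7, 13, inf]

Mod squares: a ≡ -715, b ≡ -7. Check v ∈ {∞, 2, 3, 5, 7, 11, 13, 19, 29}.
v=7: a=7^0·(≡5), b=7^-1·(≡5) mod 7; (5|7)=-1, (5|7)=-1; (−1)^{0·-1·3}·(-1)^-1·(-1)^0 = -1.
v=11: a=11^-1·(≡3), b=11^0·(≡1) mod 11; (3|11)=+1, (1|11)=+1; (−1)^{-1·0·5}·(+1)^0·(+1)^-1 = +1.
v=5: a=5^3·(≡2), b=5^0·(≡3) mod 5; (2|5)=-1, (3|5)=-1; (−1)^{3·0·2}·(-1)^0·(-1)^3 = -1.
v=29: a=29^0·(≡21), b=29^2·(≡20) mod 29; (21|29)=-1, (20|29)=+1; (−1)^{0·2·14}·(-1)^2·(+1)^0 = +1.
v=13: a=13^1·(≡4), b=13^2·(≡7) mod 13; (4|13)=+1, (7|13)=-1; (−1)^{1·2·6}·(+1)^2·(-1)^1 = -1.
v=2: v_2(a)=0, v_2(b)=6; units ≡ 5, 1 (mod 8); ε·ε+αω+βω = 0·0+0·0+6·1 ≡ 0  ⇒  (a,b)_2 = +1.
v=∞: -715 < 0 and -7 < 0  ⇒  (a,b)_∞ = -1.
v=3: a=3^0·(≡2), b=3^-2·(≡2) mod 3; (2|3)=-1, (2|3)=-1; (−1)^{0·-2·1}·(-1)^-2·(-1)^0 = +1.
v=19: a=19^0·(≡6), b=19^2·(≡18) mod 19; (6|19)=+1, (18|19)=-1; (−1)^{0·2·9}·(+1)^2·(-1)^0 = +1.
Ram(-715, -7) = {5, 7, 13, ∞}; no ℚ_5-point on the conic.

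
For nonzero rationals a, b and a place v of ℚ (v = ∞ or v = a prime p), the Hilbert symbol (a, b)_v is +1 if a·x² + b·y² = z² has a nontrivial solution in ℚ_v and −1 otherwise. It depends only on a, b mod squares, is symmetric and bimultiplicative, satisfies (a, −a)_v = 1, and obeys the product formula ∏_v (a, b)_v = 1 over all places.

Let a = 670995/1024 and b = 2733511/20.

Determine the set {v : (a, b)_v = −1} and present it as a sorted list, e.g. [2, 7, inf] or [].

[2, 13, 19, 31, 37, 41]

(a, b) ≡ (74555, 112955) mod (ℚ^×)²; places V = {2, 3, 5, 11, 13, 19, 29, 31, 37, 41, ∞}.
(a,b)_11: α=0, u≡6; β=2, v≡7 (mod 11); (6|11)=-1, (7|11)=-1; sign (−1)^0·-1^2·-1^0 = +1.
(a,b)_∞: sgn(74555)=+, sgn(112955)=+, so +1.
(a,b)_2: α=-10, β=-2; u≡3, v≡3 (mod 8); ε(u)ε(v)=1·1, αω(v)=-10·1, βω(u)=-2·1; sum ≡ 1  ⇒  -1.
(a,b)_29: α=0, u≡25; β=1, v≡28 (mod 29); (25|29)=+1, (28|29)=+1; sign (−1)^0·+1^1·+1^0 = +1.
(a,b)_3: α=2, u≡2; β=0, v≡2 (mod 3); (2|3)=-1, (2|3)=-1; sign (−1)^0·-1^0·-1^2 = +1.
(a,b)_41: α=0, u≡11; β=1, v≡31 (mod 41); (11|41)=-1, (31|41)=+1; sign (−1)^0·-1^1·+1^0 = -1.
(a,b)_13: α=1, u≡7; β=0, v≡2 (mod 13); (7|13)=-1, (2|13)=-1; sign (−1)^0·-1^0·-1^1 = -1.
(a,b)_37: α=1, u≡15; β=0, v≡29 (mod 37); (15|37)=-1, (29|37)=-1; sign (−1)^0·-1^0·-1^1 = -1.
(a,b)_5: α=1, u≡1; β=-1, v≡4 (mod 5); (1|5)=+1, (4|5)=+1; sign (−1)^0·+1^-1·+1^1 = +1.
(a,b)_19: α=0, u≡14; β=1, v≡1 (mod 19); (14|19)=-1, (1|19)=+1; sign (−1)^0·-1^1·+1^0 = -1.
(a,b)_31: α=1, u≡7; β=0, v≡26 (mod 31); (7|31)=+1, (26|31)=-1; sign (−1)^0·+1^0·-1^1 = -1.
|Ram(74555, 112955)| = 6, even; anisotropic at {2, 13, 19, 31, 37, 41}.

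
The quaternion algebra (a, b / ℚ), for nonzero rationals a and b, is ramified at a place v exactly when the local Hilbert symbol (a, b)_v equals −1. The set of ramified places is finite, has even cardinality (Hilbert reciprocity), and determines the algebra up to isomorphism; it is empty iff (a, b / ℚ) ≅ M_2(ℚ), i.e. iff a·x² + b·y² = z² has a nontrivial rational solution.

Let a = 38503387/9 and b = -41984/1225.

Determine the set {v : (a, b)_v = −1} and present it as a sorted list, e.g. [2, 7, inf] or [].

Mod squares: a ≡ 38503387, b ≡ -41. Check v ∈ {∞, 2, 3, 5, 7, 13, 29, 41, 47, 53}.
v=29: a=29^1·(≡6), b=29^0·(≡26) mod 29; (6|29)=+1, (26|29)=-1; (−1)^{1·0·14}·(+1)^0·(-1)^1 = -1.
v=5: a=5^0·(≡3), b=5^-2·(≡4) mod 5; (3|5)=-1, (4|5)=+1; (−1)^{0·-2·2}·(-1)^-2·(+1)^0 = +1.
v=2: v_2(a)=0, v_2(b)=10; units ≡ 3, 7 (mod 8); ε·ε+αω+βω = 1·1+0·0+10·1 ≡ 1  ⇒  (a,b)_2 = -1.
v=7: a=7^0·(≡3), b=7^-2·(≡4) mod 7; (3|7)=-1, (4|7)=+1; (−1)^{0·-2·3}·(-1)^-2·(+1)^0 = +1.
v=3: a=3^-2·(≡1), b=3^0·(≡1) mod 3; (1|3)=+1, (1|3)=+1; (−1)^{-2·0·1}·(+1)^0·(+1)^-2 = +1.
v=53: a=53^1·(≡48), b=53^0·(≡34) mod 53; (48|53)=-1, (34|53)=-1; (−1)^{1·0·26}·(-1)^0·(-1)^1 = -1.
v=∞: 38503387 > 0 and -41 < 0  ⇒  (a,b)_∞ = +1.
v=47: a=47^1·(≡43), b=47^0·(≡27) mod 47; (43|47)=-1, (27|47)=+1; (−1)^{1·0·23}·(-1)^0·(+1)^1 = +1.
v=41: a=41^1·(≡23), b=41^1·(≡8) mod 41; (23|41)=+1, (8|41)=+1; (−1)^{1·1·20}·(+1)^1·(+1)^1 = +1.
v=13: a=13^1·(≡1), b=13^0·(≡2) mod 13; (1|13)=+1, (2|13)=-1; (−1)^{1·0·6}·(+1)^0·(-1)^1 = -1.
Ram(38503387, -41) = {2, 13, 29, 53}; no ℚ_2-point on the conic.

[2, 13, 29, 53]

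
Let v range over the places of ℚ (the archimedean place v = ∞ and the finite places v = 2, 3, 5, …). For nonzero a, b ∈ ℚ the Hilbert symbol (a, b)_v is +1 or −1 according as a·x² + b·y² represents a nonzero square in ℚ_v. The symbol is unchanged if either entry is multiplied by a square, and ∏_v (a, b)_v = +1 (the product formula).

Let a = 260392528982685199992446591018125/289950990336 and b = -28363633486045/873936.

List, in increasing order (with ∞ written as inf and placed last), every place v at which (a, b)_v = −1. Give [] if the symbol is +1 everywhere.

Mod squares: a ≡ 127281, b ≡ -21945. Check v ∈ {∞, 2, 3, 5, 7, 11, 13, 17, 19, 23, 29}.
v=23: a=23^4·(≡7), b=23^2·(≡7) mod 23; (7|23)=-1, (7|23)=-1; (−1)^{4·2·11}·(-1)^2·(-1)^4 = +1.
v=7: a=7^-1·(≡2), b=7^-1·(≡1) mod 7; (2|7)=+1, (1|7)=+1; (−1)^{-1·-1·3}·(+1)^-1·(+1)^-1 = -1.
v=5: a=5^4·(≡4), b=5^1·(≡1) mod 5; (4|5)=+1, (1|5)=+1; (−1)^{4·1·2}·(+1)^1·(+1)^4 = +1.
v=29: a=29^5·(≡8), b=29^2·(≡12) mod 29; (8|29)=-1, (12|29)=-1; (−1)^{5·2·14}·(-1)^2·(-1)^5 = -1.
v=3: a=3^-7·(≡1), b=3^-3·(≡2) mod 3; (1|3)=+1, (2|3)=-1; (−1)^{-7·-3·1}·(+1)^-3·(-1)^-7 = +1.
v=19: a=19^9·(≡5), b=19^3·(≡5) mod 19; (5|19)=+1, (5|19)=+1; (−1)^{9·3·9}·(+1)^3·(+1)^9 = -1.
v=17: a=17^-2·(≡8), b=17^-2·(≡16) mod 17; (8|17)=+1, (16|17)=+1; (−1)^{-2·-2·8}·(+1)^-2·(+1)^-2 = +1.
v=∞: 127281 > 0 and -21945 < 0  ⇒  (a,b)_∞ = +1.
v=2: v_2(a)=-16, v_2(b)=-4; units ≡ 1, 7 (mod 8); ε·ε+αω+βω = 0·1+-16·0+-4·0 ≡ 0  ⇒  (a,b)_2 = +1.
v=13: a=13^2·(≡11), b=13^2·(≡10) mod 13; (11|13)=-1, (10|13)=+1; (−1)^{2·2·6}·(-1)^2·(+1)^2 = +1.
v=11: a=11^3·(≡8), b=11^1·(≡2) mod 11; (8|11)=-1, (2|11)=-1; (−1)^{3·1·5}·(-1)^1·(-1)^3 = -1.
|Ram(127281, -21945)| = 4, even; anisotropic at {7, 11, 19, 29}.

[7, 11, 19, 29]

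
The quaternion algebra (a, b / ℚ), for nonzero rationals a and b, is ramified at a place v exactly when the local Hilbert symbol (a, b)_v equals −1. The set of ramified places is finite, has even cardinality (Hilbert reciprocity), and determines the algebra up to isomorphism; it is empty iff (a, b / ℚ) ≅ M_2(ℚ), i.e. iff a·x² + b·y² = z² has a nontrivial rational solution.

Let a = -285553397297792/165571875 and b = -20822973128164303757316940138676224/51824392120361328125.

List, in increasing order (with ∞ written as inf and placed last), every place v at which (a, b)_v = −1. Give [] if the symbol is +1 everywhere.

(a, b) ≡ (-520030, -3230) mod (ℚ^×)²; places V = {2, 3, 5, 7, 13, 17, 19, 23, 29, 31, 43, ∞}.
(a,b)_13: α=2, u≡3; β=8, v≡6 (mod 13); (3|13)=+1, (6|13)=-1; sign (−1)^0·+1^8·-1^2 = +1.
(a,b)_29: α=-2, u≡8; β=-4, v≡11 (mod 29); (8|29)=-1, (11|29)=-1; sign (−1)^0·-1^-4·-1^-2 = +1.
(a,b)_43: α=2, u≡27; β=4, v≡15 (mod 43); (27|43)=-1, (15|43)=+1; sign (−1)^0·-1^4·+1^2 = +1.
(a,b)_19: α=1, u≡9; β=3, v≡5 (mod 19); (9|19)=+1, (5|19)=+1; sign (−1)^1·+1^3·+1^1 = -1.
(a,b)_∞: sgn(-520030)=−, sgn(-3230)=−, so -1.
(a,b)_17: α=1, u≡5; β=1, v≡6 (mod 17); (5|17)=-1, (6|17)=-1; sign (−1)^0·-1^1·-1^1 = +1.
(a,b)_2: α=7, β=17; u≡1, v≡1 (mod 8); ε(u)ε(v)=0·0, αω(v)=7·0, βω(u)=17·0; sum ≡ 0  ⇒  +1.
(a,b)_3: α=-2, u≡2; β=0, v≡1 (mod 3); (2|3)=-1, (1|3)=+1; sign (−1)^0·-1^0·+1^-2 = +1.
(a,b)_5: α=-5, u≡1; β=-15, v≡1 (mod 5); (1|5)=+1, (1|5)=+1; sign (−1)^0·+1^-15·+1^-5 = +1.
(a,b)_7: α=-1, u≡1; β=-4, v≡4 (mod 7); (1|7)=+1, (4|7)=+1; sign (−1)^0·+1^-4·+1^-1 = +1.
(a,b)_31: α=2, u≡24; β=4, v≡9 (mod 31); (24|31)=-1, (9|31)=+1; sign (−1)^0·-1^4·+1^2 = +1.
(a,b)_23: α=1, u≡20; β=2, v≡2 (mod 23); (20|23)=-1, (2|23)=+1; sign (−1)^0·-1^2·+1^1 = +1.
Ram(-520030, -3230) = {19, ∞}; no ℚ_19-point on the conic.

[19, inf]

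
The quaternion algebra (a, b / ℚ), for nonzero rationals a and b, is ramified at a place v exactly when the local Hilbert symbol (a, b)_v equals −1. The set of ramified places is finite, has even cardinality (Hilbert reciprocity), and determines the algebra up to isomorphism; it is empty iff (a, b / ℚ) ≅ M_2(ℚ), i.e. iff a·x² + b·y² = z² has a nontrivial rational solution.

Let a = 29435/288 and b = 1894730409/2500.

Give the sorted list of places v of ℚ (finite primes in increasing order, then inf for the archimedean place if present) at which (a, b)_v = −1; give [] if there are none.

[7, 13]

(a, b) ≡ (70, 3289) mod (ℚ^×)²; places V = {2, 3, 5, 7, 11, 13, 23, 29, ∞}.
(a,b)_23: α=0, u≡13; β=3, v≡14 (mod 23); (13|23)=+1, (14|23)=-1; sign (−1)^0·+1^3·-1^0 = +1.
(a,b)_2: α=-5, β=-2; u≡3, v≡1 (mod 8); ε(u)ε(v)=1·0, αω(v)=-5·0, βω(u)=-2·1; sum ≡ 0  ⇒  +1.
(a,b)_∞: sgn(70)=+, sgn(3289)=+, so +1.
(a,b)_11: α=0, u≡5; β=3, v≡6 (mod 11); (5|11)=+1, (6|11)=-1; sign (−1)^0·+1^3·-1^0 = +1.
(a,b)_29: α=2, u≡26; β=0, v≡21 (mod 29); (26|29)=-1, (21|29)=-1; sign (−1)^0·-1^0·-1^2 = +1.
(a,b)_7: α=1, u≡5; β=0, v≡5 (mod 7); (5|7)=-1, (5|7)=-1; sign (−1)^0·-1^0·-1^1 = -1.
(a,b)_13: α=0, u≡8; β=1, v≡5 (mod 13); (8|13)=-1, (5|13)=-1; sign (−1)^0·-1^1·-1^0 = -1.
(a,b)_5: α=1, u≡4; β=-4, v≡1 (mod 5); (4|5)=+1, (1|5)=+1; sign (−1)^0·+1^-4·+1^1 = +1.
(a,b)_3: α=-2, u≡1; β=2, v≡1 (mod 3); (1|3)=+1, (1|3)=+1; sign (−1)^0·+1^2·+1^-2 = +1.
(70, 3289 / ℚ) ramifies at {7, 13}: a division algebra.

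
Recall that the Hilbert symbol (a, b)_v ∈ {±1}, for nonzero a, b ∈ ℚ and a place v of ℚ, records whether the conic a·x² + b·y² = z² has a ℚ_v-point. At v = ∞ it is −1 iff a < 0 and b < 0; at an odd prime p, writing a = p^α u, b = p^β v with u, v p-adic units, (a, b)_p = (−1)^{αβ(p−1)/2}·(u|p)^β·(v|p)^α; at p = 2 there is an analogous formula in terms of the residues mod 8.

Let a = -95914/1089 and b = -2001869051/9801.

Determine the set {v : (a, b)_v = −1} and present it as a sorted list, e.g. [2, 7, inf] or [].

(a, b) ≡ (-95914, -70091) mod (ℚ^×)²; places V = {2, 3, 7, 11, 13, 17, 19, 31, ∞}.
(a,b)_3: α=-2, u≡2; β=-4, v≡1 (mod 3); (2|3)=-1, (1|3)=+1; sign (−1)^0·-1^-4·+1^-2 = +1.
(a,b)_19: α=0, u≡6; β=1, v≡4 (mod 19); (6|19)=+1, (4|19)=+1; sign (−1)^0·+1^1·+1^0 = +1.
(a,b)_13: α=1, u≡11; β=4, v≡8 (mod 13); (11|13)=-1, (8|13)=-1; sign (−1)^0·-1^4·-1^1 = -1.
(a,b)_7: α=1, u≡1; β=1, v≡4 (mod 7); (1|7)=+1, (4|7)=+1; sign (−1)^1·+1^1·+1^1 = -1.
(a,b)_31: α=1, u≡17; β=1, v≡4 (mod 31); (17|31)=-1, (4|31)=+1; sign (−1)^1·-1^1·+1^1 = +1.
(a,b)_∞: sgn(-95914)=−, sgn(-70091)=−, so -1.
(a,b)_2: α=1, β=0; u≡3, v≡5 (mod 8); ε(u)ε(v)=1·0, αω(v)=1·1, βω(u)=0·1; sum ≡ 1  ⇒  -1.
(a,b)_17: α=1, u≡2; β=1, v≡16 (mod 17); (2|17)=+1, (16|17)=+1; sign (−1)^0·+1^1·+1^1 = +1.
(a,b)_11: α=-2, u≡8; β=-2, v≡4 (mod 11); (8|11)=-1, (4|11)=+1; sign (−1)^0·-1^-2·+1^-2 = +1.
(-95914, -70091 / ℚ) ramifies at {2, 7, 13, ∞}: a division algebra.

[2, 7, 13, inf]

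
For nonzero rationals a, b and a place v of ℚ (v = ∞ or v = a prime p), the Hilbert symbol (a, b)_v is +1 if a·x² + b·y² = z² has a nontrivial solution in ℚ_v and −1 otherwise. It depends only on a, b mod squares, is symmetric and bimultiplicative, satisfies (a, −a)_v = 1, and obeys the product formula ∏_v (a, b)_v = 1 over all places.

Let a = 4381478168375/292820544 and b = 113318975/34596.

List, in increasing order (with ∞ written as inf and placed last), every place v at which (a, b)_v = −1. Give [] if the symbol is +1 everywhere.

Mod squares: a ≡ 1058015, b ≡ 3311. Check v ∈ {∞, 2, 3, 5, 7, 11, 19, 23, 31, 37, 43}.
v=5: a=5^3·(≡3), b=5^2·(≡4) mod 5; (3|5)=-1, (4|5)=+1; (−1)^{3·2·2}·(-1)^2·(+1)^3 = +1.
v=31: a=31^-2·(≡9), b=31^-2·(≡5) mod 31; (9|31)=+1, (5|31)=+1; (−1)^{-2·-2·15}·(+1)^-2·(+1)^-2 = +1.
v=7: a=7^1·(≡2), b=7^1·(≡4) mod 7; (2|7)=+1, (4|7)=+1; (−1)^{1·1·3}·(+1)^1·(+1)^1 = -1.
v=43: a=43^1·(≡11), b=43^1·(≡28) mod 43; (11|43)=+1, (28|43)=-1; (−1)^{1·1·21}·(+1)^1·(-1)^1 = +1.
v=3: a=3^-2·(≡2), b=3^-2·(≡2) mod 3; (2|3)=-1, (2|3)=-1; (−1)^{-2·-2·1}·(-1)^-2·(-1)^-2 = +1.
v=23: a=23^-2·(≡5), b=23^0·(≡17) mod 23; (5|23)=-1, (17|23)=-1; (−1)^{-2·0·11}·(-1)^0·(-1)^-2 = +1.
v=19: a=19^1·(≡2), b=19^0·(≡9) mod 19; (2|19)=-1, (9|19)=+1; (−1)^{1·0·9}·(-1)^0·(+1)^1 = +1.
v=∞: 1058015 > 0 and 3311 > 0  ⇒  (a,b)_∞ = +1.
v=37: a=37^3·(≡31), b=37^2·(≡6) mod 37; (31|37)=-1, (6|37)=-1; (−1)^{3·2·18}·(-1)^2·(-1)^3 = -1.
v=11: a=11^2·(≡6), b=11^1·(≡5) mod 11; (6|11)=-1, (5|11)=+1; (−1)^{2·1·5}·(-1)^1·(+1)^2 = -1.
v=2: v_2(a)=-6, v_2(b)=-2; units ≡ 7, 7 (mod 8); ε·ε+αω+βω = 1·1+-6·0+-2·0 ≡ 1  ⇒  (a,b)_2 = -1.
(1058015, 3311 / ℚ) ramifies at {2, 7, 11, 37}: a division algebra.

[2, 7, 11, 37]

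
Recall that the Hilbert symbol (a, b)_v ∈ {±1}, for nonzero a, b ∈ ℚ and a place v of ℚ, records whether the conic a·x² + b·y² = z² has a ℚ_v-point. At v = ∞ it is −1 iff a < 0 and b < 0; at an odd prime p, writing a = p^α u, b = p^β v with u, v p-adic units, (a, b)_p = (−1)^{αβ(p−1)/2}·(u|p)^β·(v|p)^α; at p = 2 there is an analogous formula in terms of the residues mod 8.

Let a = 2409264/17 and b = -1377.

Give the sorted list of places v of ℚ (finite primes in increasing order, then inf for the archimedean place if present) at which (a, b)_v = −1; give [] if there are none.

(a, b) ≡ (187, -17) mod (ℚ^×)²; places V = {2, 3, 11, 13, 17, ∞}.
(a,b)_2: α=4, β=0; u≡3, v≡7 (mod 8); ε(u)ε(v)=1·1, αω(v)=4·0, βω(u)=0·1; sum ≡ 1  ⇒  -1.
(a,b)_13: α=2, u≡2; β=0, v≡1 (mod 13); (2|13)=-1, (1|13)=+1; sign (−1)^0·-1^0·+1^2 = +1.
(a,b)_17: α=-1, u≡7; β=1, v≡4 (mod 17); (7|17)=-1, (4|17)=+1; sign (−1)^0·-1^1·+1^-1 = -1.
(a,b)_∞: sgn(187)=+, sgn(-17)=−, so +1.
(a,b)_11: α=1, u≡6; β=0, v≡9 (mod 11); (6|11)=-1, (9|11)=+1; sign (−1)^0·-1^0·+1^1 = +1.
(a,b)_3: α=4, u≡1; β=4, v≡1 (mod 3); (1|3)=+1, (1|3)=+1; sign (−1)^0·+1^4·+1^4 = +1.
|Ram(187, -17)| = 2, even; anisotropic at {2, 17}.

[2, 17]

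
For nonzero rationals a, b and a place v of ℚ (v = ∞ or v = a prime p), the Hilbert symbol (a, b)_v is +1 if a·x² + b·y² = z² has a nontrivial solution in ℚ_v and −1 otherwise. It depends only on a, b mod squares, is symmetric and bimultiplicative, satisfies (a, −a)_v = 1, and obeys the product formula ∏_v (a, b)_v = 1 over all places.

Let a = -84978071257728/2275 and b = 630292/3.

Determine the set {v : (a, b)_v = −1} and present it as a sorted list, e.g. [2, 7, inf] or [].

(a, b) ≡ (-8252728302, 472719) mod (ℚ^×)²; places V = {2, 3, 5, 7, 11, 13, 17, 23, 29, 31, 43, ∞}.
(a,b)_11: α=4, u≡2; β=0, v≡1 (mod 11); (2|11)=-1, (1|11)=+1; sign (−1)^0·-1^0·+1^4 = +1.
(a,b)_∞: sgn(-8252728302)=−, sgn(472719)=+, so +1.
(a,b)_31: α=1, u≡12; β=1, v≡9 (mod 31); (12|31)=-1, (9|31)=+1; sign (−1)^1·-1^1·+1^1 = +1.
(a,b)_7: α=-1, u≡3; β=0, v≡4 (mod 7); (3|7)=-1, (4|7)=+1; sign (−1)^0·-1^0·+1^-1 = +1.
(a,b)_3: α=1, u≡2; β=-1, v≡1 (mod 3); (2|3)=-1, (1|3)=+1; sign (−1)^1·-1^-1·+1^1 = +1.
(a,b)_43: α=1, u≡37; β=0, v≡28 (mod 43); (37|43)=-1, (28|43)=-1; sign (−1)^0·-1^0·-1^1 = -1.
(a,b)_13: α=-1, u≡11; β=1, v≡11 (mod 13); (11|13)=-1, (11|13)=-1; sign (−1)^0·-1^1·-1^-1 = +1.
(a,b)_23: α=1, u≡18; β=1, v≡19 (mod 23); (18|23)=+1, (19|23)=-1; sign (−1)^1·+1^1·-1^1 = +1.
(a,b)_5: α=-2, u≡2; β=0, v≡4 (mod 5); (2|5)=-1, (4|5)=+1; sign (−1)^0·-1^0·+1^-2 = +1.
(a,b)_2: α=7, β=2; u≡1, v≡7 (mod 8); ε(u)ε(v)=0·1, αω(v)=7·0, βω(u)=2·0; sum ≡ 0  ⇒  +1.
(a,b)_29: α=1, u≡10; β=0, v≡2 (mod 29); (10|29)=-1, (2|29)=-1; sign (−1)^0·-1^0·-1^1 = -1.
(a,b)_17: α=1, u≡5; β=1, v≡11 (mod 17); (5|17)=-1, (11|17)=-1; sign (−1)^0·-1^1·-1^1 = +1.
(-8252728302, 472719 / ℚ) ramifies at {29, 43}: a division algebra.

[29, 43]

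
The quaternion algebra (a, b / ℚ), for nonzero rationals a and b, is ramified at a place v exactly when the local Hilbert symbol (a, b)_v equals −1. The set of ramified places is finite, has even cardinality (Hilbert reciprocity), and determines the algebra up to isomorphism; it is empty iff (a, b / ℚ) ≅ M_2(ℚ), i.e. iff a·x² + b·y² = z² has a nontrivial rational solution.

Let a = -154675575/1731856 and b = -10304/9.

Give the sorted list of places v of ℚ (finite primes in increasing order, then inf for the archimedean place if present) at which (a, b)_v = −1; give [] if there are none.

Mod squares: a ≡ -943, b ≡ -161. Check v ∈ {∞, 2, 3, 5, 7, 23, 41, 47}.
v=41: a=41^1·(≡23), b=41^0·(≡35) mod 41; (23|41)=+1, (35|41)=-1; (−1)^{1·0·20}·(+1)^0·(-1)^1 = -1.
v=3: a=3^8·(≡2), b=3^-2·(≡1) mod 3; (2|3)=-1, (1|3)=+1; (−1)^{8·-2·1}·(-1)^-2·(+1)^8 = +1.
v=5: a=5^2·(≡2), b=5^0·(≡4) mod 5; (2|5)=-1, (4|5)=+1; (−1)^{2·0·2}·(-1)^0·(+1)^2 = +1.
v=23: a=23^1·(≡7), b=23^1·(≡9) mod 23; (7|23)=-1, (9|23)=+1; (−1)^{1·1·11}·(-1)^1·(+1)^1 = +1.
v=47: a=47^-2·(≡46), b=47^0·(≡4) mod 47; (46|47)=-1, (4|47)=+1; (−1)^{-2·0·23}·(-1)^0·(+1)^-2 = +1.
v=∞: -943 < 0 and -161 < 0  ⇒  (a,b)_∞ = -1.
v=2: v_2(a)=-4, v_2(b)=6; units ≡ 1, 7 (mod 8); ε·ε+αω+βω = 0·1+-4·0+6·0 ≡ 0  ⇒  (a,b)_2 = +1.
v=7: a=7^-2·(≡2), b=7^1·(≡6) mod 7; (2|7)=+1, (6|7)=-1; (−1)^{-2·1·3}·(+1)^1·(-1)^-2 = +1.
|Ram(-943, -161)| = 2, even; anisotropic at {41, ∞}.

[41, inf]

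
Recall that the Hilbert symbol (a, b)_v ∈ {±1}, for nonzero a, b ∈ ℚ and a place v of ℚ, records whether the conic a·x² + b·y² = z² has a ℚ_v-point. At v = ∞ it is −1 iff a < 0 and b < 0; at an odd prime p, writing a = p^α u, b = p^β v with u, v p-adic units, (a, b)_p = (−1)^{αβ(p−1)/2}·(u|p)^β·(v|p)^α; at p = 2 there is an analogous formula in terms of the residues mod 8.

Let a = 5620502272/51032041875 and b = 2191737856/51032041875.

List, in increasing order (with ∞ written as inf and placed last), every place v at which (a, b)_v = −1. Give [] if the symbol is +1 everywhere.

(a, b) ≡ (21, 3) mod (ℚ^×)²; places V = {2, 3, 5, 7, 11, 19, 23, 37, 47, ∞}.
(a,b)_11: α=2, u≡6; β=2, v≡1 (mod 11); (6|11)=-1, (1|11)=+1; sign (−1)^0·-1^2·+1^2 = +1.
(a,b)_3: α=-3, u≡1; β=-3, v≡1 (mod 3); (1|3)=+1, (1|3)=+1; sign (−1)^1·+1^-3·+1^-3 = -1.
(a,b)_2: α=8, β=10; u≡5, v≡3 (mod 8); ε(u)ε(v)=0·1, αω(v)=8·1, βω(u)=10·1; sum ≡ 0  ⇒  +1.
(a,b)_7: α=3, u≡6; β=2, v≡3 (mod 7); (6|7)=-1, (3|7)=-1; sign (−1)^0·-1^2·-1^3 = -1.
(a,b)_47: α=-2, u≡42; β=-2, v≡17 (mod 47); (42|47)=+1, (17|47)=+1; sign (−1)^0·+1^-2·+1^-2 = +1.
(a,b)_∞: sgn(21)=+, sgn(3)=+, so +1.
(a,b)_37: α=-2, u≡26; β=-2, v≡21 (mod 37); (26|37)=+1, (21|37)=+1; sign (−1)^0·+1^-2·+1^-2 = +1.
(a,b)_19: α=0, u≡14; β=2, v≡10 (mod 19); (14|19)=-1, (10|19)=-1; sign (−1)^0·-1^2·-1^0 = +1.
(a,b)_5: α=-4, u≡1; β=-4, v≡3 (mod 5); (1|5)=+1, (3|5)=-1; sign (−1)^0·+1^-4·-1^-4 = +1.
(a,b)_23: α=2, u≡7; β=0, v≡18 (mod 23); (7|23)=-1, (18|23)=+1; sign (−1)^0·-1^0·+1^2 = +1.
(21, 3 / ℚ) ramifies at {3, 7}: a division algebra.

[3, 7]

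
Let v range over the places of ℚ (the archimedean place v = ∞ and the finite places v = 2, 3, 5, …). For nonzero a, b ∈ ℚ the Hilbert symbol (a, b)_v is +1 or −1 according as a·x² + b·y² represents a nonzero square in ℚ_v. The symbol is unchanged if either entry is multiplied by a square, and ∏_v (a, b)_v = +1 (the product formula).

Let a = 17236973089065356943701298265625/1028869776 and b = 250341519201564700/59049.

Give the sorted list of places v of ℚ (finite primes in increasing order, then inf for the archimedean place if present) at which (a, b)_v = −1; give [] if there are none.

[13, 17, 19, 29]

Mod squares: a ≡ 5681, b ≡ 9367. Check v ∈ {∞, 2, 3, 5, 7, 11, 13, 17, 19, 23, 29}.
v=11: a=11^-2·(≡9), b=11^0·(≡8) mod 11; (9|11)=+1, (8|11)=-1; (−1)^{-2·0·5}·(+1)^0·(-1)^-2 = +1.
v=29: a=29^2·(≡8), b=29^1·(≡7) mod 29; (8|29)=-1, (7|29)=+1; (−1)^{2·1·14}·(-1)^1·(+1)^2 = -1.
v=13: a=13^7·(≡8), b=13^4·(≡11) mod 13; (8|13)=-1, (11|13)=-1; (−1)^{7·4·6}·(-1)^4·(-1)^7 = -1.
v=23: a=23^3·(≡14), b=23^2·(≡9) mod 23; (14|23)=-1, (9|23)=+1; (−1)^{3·2·11}·(-1)^2·(+1)^3 = +1.
v=∞: 5681 > 0 and 9367 > 0  ⇒  (a,b)_∞ = +1.
v=19: a=19^5·(≡3), b=19^3·(≡8) mod 19; (3|19)=-1, (8|19)=-1; (−1)^{5·3·9}·(-1)^3·(-1)^5 = -1.
v=17: a=17^2·(≡3), b=17^1·(≡11) mod 17; (3|17)=-1, (11|17)=-1; (−1)^{2·1·8}·(-1)^1·(-1)^2 = -1.
v=2: v_2(a)=-4, v_2(b)=2; units ≡ 1, 7 (mod 8); ε·ε+αω+βω = 0·1+-4·0+2·0 ≡ 0  ⇒  (a,b)_2 = +1.
v=7: a=7^4·(≡2), b=7^2·(≡1) mod 7; (2|7)=+1, (1|7)=+1; (−1)^{4·2·3}·(+1)^2·(+1)^4 = +1.
v=3: a=3^-12·(≡2), b=3^-10·(≡1) mod 3; (2|3)=-1, (1|3)=+1; (−1)^{-12·-10·1}·(-1)^-10·(+1)^-12 = +1.
v=5: a=5^6·(≡4), b=5^2·(≡2) mod 5; (4|5)=+1, (2|5)=-1; (−1)^{6·2·2}·(+1)^2·(-1)^6 = +1.
Ram(5681, 9367) = {13, 17, 19, 29}; no ℚ_13-point on the conic.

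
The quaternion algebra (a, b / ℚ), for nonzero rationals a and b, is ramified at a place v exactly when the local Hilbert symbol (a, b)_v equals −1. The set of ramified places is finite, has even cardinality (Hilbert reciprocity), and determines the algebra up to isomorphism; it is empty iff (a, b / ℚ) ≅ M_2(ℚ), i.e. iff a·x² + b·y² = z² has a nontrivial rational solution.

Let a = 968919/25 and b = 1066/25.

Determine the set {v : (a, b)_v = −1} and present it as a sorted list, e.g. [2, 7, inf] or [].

[41, 43]

(a, b) ≡ (968919, 1066) mod (ℚ^×)²; places V = {2, 3, 5, 7, 13, 29, 37, 41, 43, ∞}.
(a,b)_∞: sgn(968919)=+, sgn(1066)=+, so +1.
(a,b)_7: α=1, u≡5; β=0, v≡4 (mod 7); (5|7)=-1, (4|7)=+1; sign (−1)^0·-1^0·+1^1 = +1.
(a,b)_2: α=0, β=1; u≡7, v≡5 (mod 8); ε(u)ε(v)=1·0, αω(v)=0·1, βω(u)=1·0; sum ≡ 0  ⇒  +1.
(a,b)_13: α=0, u≡10; β=1, v≡9 (mod 13); (10|13)=+1, (9|13)=+1; sign (−1)^0·+1^1·+1^0 = +1.
(a,b)_3: α=1, u≡2; β=0, v≡1 (mod 3); (2|3)=-1, (1|3)=+1; sign (−1)^0·-1^0·+1^1 = +1.
(a,b)_29: α=1, u≡21; β=0, v≡9 (mod 29); (21|29)=-1, (9|29)=+1; sign (−1)^0·-1^0·+1^1 = +1.
(a,b)_41: α=0, u≡38; β=1, v≡24 (mod 41); (38|41)=-1, (24|41)=-1; sign (−1)^0·-1^1·-1^0 = -1.
(a,b)_37: α=1, u≡10; β=0, v≡16 (mod 37); (10|37)=+1, (16|37)=+1; sign (−1)^0·+1^0·+1^1 = +1.
(a,b)_43: α=1, u≡31; β=0, v≡22 (mod 43); (31|43)=+1, (22|43)=-1; sign (−1)^0·+1^0·-1^1 = -1.
(a,b)_5: α=-2, u≡4; β=-2, v≡1 (mod 5); (4|5)=+1, (1|5)=+1; sign (−1)^0·+1^-2·+1^-2 = +1.
|Ram(968919, 1066)| = 2, even; anisotropic at {41, 43}.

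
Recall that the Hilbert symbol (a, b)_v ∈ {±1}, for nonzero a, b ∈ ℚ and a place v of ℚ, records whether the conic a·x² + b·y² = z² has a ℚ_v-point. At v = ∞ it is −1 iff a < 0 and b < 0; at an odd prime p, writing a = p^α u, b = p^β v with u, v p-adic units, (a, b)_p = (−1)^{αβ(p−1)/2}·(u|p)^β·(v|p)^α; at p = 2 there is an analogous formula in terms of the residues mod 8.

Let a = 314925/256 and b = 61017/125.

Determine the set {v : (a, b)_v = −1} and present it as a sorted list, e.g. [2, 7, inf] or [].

(a, b) ≡ (12597, 165) mod (ℚ^×)²; places V = {2, 3, 5, 11, 13, 17, 19, 43, ∞}.
(a,b)_43: α=0, u≡25; β=2, v≡24 (mod 43); (25|43)=+1, (24|43)=+1; sign (−1)^0·+1^2·+1^0 = +1.
(a,b)_∞: sgn(12597)=+, sgn(165)=+, so +1.
(a,b)_11: α=0, u≡2; β=1, v≡9 (mod 11); (2|11)=-1, (9|11)=+1; sign (−1)^0·-1^1·+1^0 = -1.
(a,b)_13: α=1, u≡5; β=0, v≡1 (mod 13); (5|13)=-1, (1|13)=+1; sign (−1)^0·-1^0·+1^1 = +1.
(a,b)_19: α=1, u≡5; β=0, v≡18 (mod 19); (5|19)=+1, (18|19)=-1; sign (−1)^0·+1^0·-1^1 = -1.
(a,b)_5: α=2, u≡2; β=-3, v≡2 (mod 5); (2|5)=-1, (2|5)=-1; sign (−1)^0·-1^-3·-1^2 = -1.
(a,b)_2: α=-8, β=0; u≡5, v≡5 (mod 8); ε(u)ε(v)=0·0, αω(v)=-8·1, βω(u)=0·1; sum ≡ 0  ⇒  +1.
(a,b)_3: α=1, u≡2; β=1, v≡1 (mod 3); (2|3)=-1, (1|3)=+1; sign (−1)^1·-1^1·+1^1 = +1.
(a,b)_17: α=1, u≡12; β=0, v≡12 (mod 17); (12|17)=-1, (12|17)=-1; sign (−1)^0·-1^0·-1^1 = -1.
(12597, 165 / ℚ) ramifies at {5, 11, 17, 19}: a division algebra.

[5, 11, 17, 19]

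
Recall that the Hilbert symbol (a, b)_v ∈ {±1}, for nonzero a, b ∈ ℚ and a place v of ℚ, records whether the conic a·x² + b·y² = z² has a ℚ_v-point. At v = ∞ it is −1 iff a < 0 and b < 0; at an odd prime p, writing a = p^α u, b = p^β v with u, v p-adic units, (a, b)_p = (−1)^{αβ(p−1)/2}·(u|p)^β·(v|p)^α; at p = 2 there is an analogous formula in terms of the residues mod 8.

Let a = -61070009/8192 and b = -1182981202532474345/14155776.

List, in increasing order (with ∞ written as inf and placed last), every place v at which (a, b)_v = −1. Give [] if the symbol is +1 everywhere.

Mod squares: a ≡ -2002, b ≡ -1385670. Check v ∈ {∞, 2, 3, 5, 7, 11, 13, 17, 19}.
v=2: v_2(a)=-13, v_2(b)=-19; units ≡ 7, 5 (mod 8); ε·ε+αω+βω = 1·0+-13·1+-19·0 ≡ 1  ⇒  (a,b)_2 = -1.
v=11: a=11^1·(≡3), b=11^3·(≡8) mod 11; (3|11)=+1, (8|11)=-1; (−1)^{1·3·5}·(+1)^3·(-1)^1 = +1.
v=7: a=7^1·(≡1), b=7^4·(≡1) mod 7; (1|7)=+1, (1|7)=+1; (−1)^{1·4·3}·(+1)^4·(+1)^1 = +1.
v=19: a=19^2·(≡15), b=19^3·(≡1) mod 19; (15|19)=-1, (1|19)=+1; (−1)^{2·3·9}·(-1)^3·(+1)^2 = -1.
v=∞: -2002 < 0 and -1385670 < 0  ⇒  (a,b)_∞ = -1.
v=3: a=3^0·(≡2), b=3^-3·(≡2) mod 3; (2|3)=-1, (2|3)=-1; (−1)^{0·-3·1}·(-1)^-3·(-1)^0 = -1.
v=13: a=13^3·(≡5), b=13^3·(≡10) mod 13; (5|13)=-1, (10|13)=+1; (−1)^{3·3·6}·(-1)^3·(+1)^3 = -1.
v=17: a=17^0·(≡4), b=17^3·(≡11) mod 17; (4|17)=+1, (11|17)=-1; (−1)^{0·3·8}·(+1)^3·(-1)^0 = +1.
v=5: a=5^0·(≡3), b=5^1·(≡1) mod 5; (3|5)=-1, (1|5)=+1; (−1)^{0·1·2}·(-1)^1·(+1)^0 = -1.
Ram(-2002, -1385670) = {2, 3, 5, 13, 19, ∞}; no ℚ_2-point on the conic.

[2, 3, 5, 13, 19, inf]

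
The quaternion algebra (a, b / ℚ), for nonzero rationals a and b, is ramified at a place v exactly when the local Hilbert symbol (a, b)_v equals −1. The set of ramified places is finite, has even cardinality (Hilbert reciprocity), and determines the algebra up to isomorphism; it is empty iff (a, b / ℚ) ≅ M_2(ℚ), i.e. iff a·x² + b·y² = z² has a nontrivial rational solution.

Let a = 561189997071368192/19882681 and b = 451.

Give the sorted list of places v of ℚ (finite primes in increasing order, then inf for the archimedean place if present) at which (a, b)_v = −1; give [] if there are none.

Mod squares: a ≡ 145673, b ≡ 451. Check v ∈ {∞, 2, 7, 11, 13, 17, 19, 41}.
v=11: a=11^3·(≡2), b=11^1·(≡8) mod 11; (2|11)=-1, (8|11)=-1; (−1)^{3·1·5}·(-1)^1·(-1)^3 = -1.
v=2: v_2(a)=16, v_2(b)=0; units ≡ 1, 3 (mod 8); ε·ε+αω+βω = 0·1+16·1+0·0 ≡ 0  ⇒  (a,b)_2 = +1.
v=∞: 145673 > 0 and 451 > 0  ⇒  (a,b)_∞ = +1.
v=7: a=7^-6·(≡3), b=7^0·(≡3) mod 7; (3|7)=-1, (3|7)=-1; (−1)^{-6·0·3}·(-1)^0·(-1)^-6 = +1.
v=19: a=19^1·(≡8), b=19^0·(≡14) mod 19; (8|19)=-1, (14|19)=-1; (−1)^{1·0·9}·(-1)^0·(-1)^1 = -1.
v=41: a=41^3·(≡15), b=41^1·(≡11) mod 41; (15|41)=-1, (11|41)=-1; (−1)^{3·1·20}·(-1)^1·(-1)^3 = +1.
v=13: a=13^-2·(≡5), b=13^0·(≡9) mod 13; (5|13)=-1, (9|13)=+1; (−1)^{-2·0·6}·(-1)^0·(+1)^-2 = +1.
v=17: a=17^3·(≡8), b=17^0·(≡9) mod 17; (8|17)=+1, (9|17)=+1; (−1)^{3·0·8}·(+1)^0·(+1)^3 = +1.
|Ram(145673, 451)| = 2, even; anisotropic at {11, 19}.

[11, 19]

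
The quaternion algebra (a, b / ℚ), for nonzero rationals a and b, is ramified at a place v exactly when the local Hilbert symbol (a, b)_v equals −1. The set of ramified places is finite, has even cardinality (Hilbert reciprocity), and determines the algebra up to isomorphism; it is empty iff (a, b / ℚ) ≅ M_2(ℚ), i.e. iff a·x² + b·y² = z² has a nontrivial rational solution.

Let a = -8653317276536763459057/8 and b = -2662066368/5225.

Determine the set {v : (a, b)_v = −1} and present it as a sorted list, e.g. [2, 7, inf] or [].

Mod squares: a ≡ -1039186, b ≡ -5715523. Check v ∈ {∞, 2, 3, 5, 11, 13, 19, 23, 29, 41}.
v=41: a=41^3·(≡16), b=41^1·(≡3) mod 41; (16|41)=+1, (3|41)=-1; (−1)^{3·1·20}·(+1)^1·(-1)^3 = -1.
v=29: a=29^3·(≡10), b=29^1·(≡27) mod 29; (10|29)=-1, (27|29)=-1; (−1)^{3·1·14}·(-1)^1·(-1)^3 = +1.
v=13: a=13^2·(≡6), b=13^2·(≡6) mod 13; (6|13)=-1, (6|13)=-1; (−1)^{2·2·6}·(-1)^2·(-1)^2 = +1.
v=19: a=19^1·(≡7), b=19^-1·(≡8) mod 19; (7|19)=+1, (8|19)=-1; (−1)^{1·-1·9}·(+1)^-1·(-1)^1 = +1.
v=11: a=11^4·(≡8), b=11^-1·(≡3) mod 11; (8|11)=-1, (3|11)=+1; (−1)^{4·-1·5}·(-1)^-1·(+1)^4 = -1.
v=3: a=3^2·(≡2), b=3^2·(≡2) mod 3; (2|3)=-1, (2|3)=-1; (−1)^{2·2·1}·(-1)^2·(-1)^2 = +1.
v=2: v_2(a)=-3, v_2(b)=6; units ≡ 7, 5 (mod 8); ε·ε+αω+βω = 1·0+-3·1+6·0 ≡ 1  ⇒  (a,b)_2 = -1.
v=5: a=5^0·(≡1), b=5^-2·(≡3) mod 5; (1|5)=+1, (3|5)=-1; (−1)^{0·-2·2}·(+1)^-2·(-1)^0 = +1.
v=∞: -1039186 < 0 and -5715523 < 0  ⇒  (a,b)_∞ = -1.
v=23: a=23^3·(≡16), b=23^1·(≡14) mod 23; (16|23)=+1, (14|23)=-1; (−1)^{3·1·11}·(+1)^1·(-1)^3 = +1.
(-1039186, -5715523 / ℚ) ramifies at {2, 11, 41, ∞}: a division algebra.

[2, 11, 41, inf]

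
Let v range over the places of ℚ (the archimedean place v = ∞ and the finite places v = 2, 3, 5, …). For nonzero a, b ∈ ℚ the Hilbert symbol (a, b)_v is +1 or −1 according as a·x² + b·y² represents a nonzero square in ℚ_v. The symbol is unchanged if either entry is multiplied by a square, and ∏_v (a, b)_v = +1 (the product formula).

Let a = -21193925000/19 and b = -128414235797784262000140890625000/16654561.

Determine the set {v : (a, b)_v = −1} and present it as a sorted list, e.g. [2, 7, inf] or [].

[19, 23, 31, inf]

Mod squares: a ≡ -161073830, b ≡ -126730. Check v ∈ {∞, 2, 3, 5, 7, 11, 17, 19, 23, 29, 31, 41, 53}.
v=29: a=29^1·(≡6), b=29^3·(≡4) mod 29; (6|29)=+1, (4|29)=+1; (−1)^{1·3·14}·(+1)^3·(+1)^1 = +1.
v=2: v_2(a)=3, v_2(b)=3; units ≡ 5, 3 (mod 8); ε·ε+αω+βω = 0·1+3·1+3·1 ≡ 0  ⇒  (a,b)_2 = +1.
v=3: a=3^0·(≡1), b=3^2·(≡2) mod 3; (1|3)=+1, (2|3)=-1; (−1)^{0·2·1}·(+1)^2·(-1)^0 = +1.
v=41: a=41^1·(≡9), b=41^2·(≡36) mod 41; (9|41)=+1, (36|41)=+1; (−1)^{1·2·20}·(+1)^2·(+1)^1 = +1.
v=5: a=5^5·(≡1), b=5^9·(≡4) mod 5; (1|5)=+1, (4|5)=+1; (−1)^{5·9·2}·(+1)^9·(+1)^5 = +1.
v=11: a=11^0·(≡2), b=11^-2·(≡4) mod 11; (2|11)=-1, (4|11)=+1; (−1)^{0·-2·5}·(-1)^-2·(+1)^0 = +1.
v=19: a=19^-1·(≡3), b=19^3·(≡10) mod 19; (3|19)=-1, (10|19)=-1; (−1)^{-1·3·9}·(-1)^3·(-1)^-1 = -1.
v=∞: -161073830 < 0 and -126730 < 0  ⇒  (a,b)_∞ = -1.
v=31: a=31^1·(≡11), b=31^4·(≡6) mod 31; (11|31)=-1, (6|31)=-1; (−1)^{1·4·15}·(-1)^4·(-1)^1 = -1.
v=17: a=17^0·(≡12), b=17^2·(≡14) mod 17; (12|17)=-1, (14|17)=-1; (−1)^{0·2·8}·(-1)^2·(-1)^0 = +1.
v=23: a=23^1·(≡14), b=23^3·(≡19) mod 23; (14|23)=-1, (19|23)=-1; (−1)^{1·3·11}·(-1)^3·(-1)^1 = -1.
v=7: a=7^0·(≡5), b=7^-2·(≡3) mod 7; (5|7)=-1, (3|7)=-1; (−1)^{0·-2·3}·(-1)^-2·(-1)^0 = +1.
v=53: a=53^0·(≡52), b=53^-2·(≡7) mod 53; (52|53)=+1, (7|53)=+1; (−1)^{0·-2·26}·(+1)^-2·(+1)^0 = +1.
|Ram(-161073830, -126730)| = 4, even; anisotropic at {19, 23, 31, ∞}.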